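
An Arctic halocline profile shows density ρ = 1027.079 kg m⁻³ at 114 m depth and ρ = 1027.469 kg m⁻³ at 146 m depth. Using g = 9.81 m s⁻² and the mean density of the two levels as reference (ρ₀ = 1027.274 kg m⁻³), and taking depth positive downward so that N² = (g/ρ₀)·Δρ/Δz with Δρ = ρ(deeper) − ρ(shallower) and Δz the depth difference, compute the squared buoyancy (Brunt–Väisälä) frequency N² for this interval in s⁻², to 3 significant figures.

1.16 × 10⁻⁴ s⁻²

Δρ = 1027.469 − 1027.079 = 0.390 kg m⁻³ over Δz = 146 − 114 = 32 m.
N² = (9.81/1027.274) × (0.390/32) = 1.1639 × 10⁻⁴ s⁻² ≈ 1.16 × 10⁻⁴ s⁻².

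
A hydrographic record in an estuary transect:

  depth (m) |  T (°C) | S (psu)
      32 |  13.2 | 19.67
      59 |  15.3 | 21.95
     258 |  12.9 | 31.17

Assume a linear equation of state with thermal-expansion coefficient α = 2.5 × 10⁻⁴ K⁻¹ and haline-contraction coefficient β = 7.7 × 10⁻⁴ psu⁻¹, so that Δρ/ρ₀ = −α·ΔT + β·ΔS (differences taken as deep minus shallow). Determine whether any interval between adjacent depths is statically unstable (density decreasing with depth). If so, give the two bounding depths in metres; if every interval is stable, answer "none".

none

Evaluate Δρ/ρ₀ = −αΔT + βΔS across each adjacent pair:
  32–59 m: −αΔT+βΔS = −(2.5 × 10⁻⁴)(+2.1)+(7.7 × 10⁻⁴)(+2.28) = 1.2 × 10⁻³ → stable
  59–258 m: −αΔT+βΔS = −(2.5 × 10⁻⁴)(-2.4)+(7.7 × 10⁻⁴)(+9.22) = 7.7 × 10⁻³ → stable
Every interval has Δρ > 0: the column is stably stratified throughout.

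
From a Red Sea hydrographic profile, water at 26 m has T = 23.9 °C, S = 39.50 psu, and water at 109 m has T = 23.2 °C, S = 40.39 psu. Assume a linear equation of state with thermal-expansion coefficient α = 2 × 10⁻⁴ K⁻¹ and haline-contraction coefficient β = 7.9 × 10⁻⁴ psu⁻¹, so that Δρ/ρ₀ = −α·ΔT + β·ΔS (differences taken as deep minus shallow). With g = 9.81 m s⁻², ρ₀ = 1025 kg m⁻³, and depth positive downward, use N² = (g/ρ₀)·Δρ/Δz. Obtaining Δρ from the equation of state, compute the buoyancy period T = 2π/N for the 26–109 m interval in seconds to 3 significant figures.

ΔT = -0.7 K, ΔS = +0.89 psu (deep − shallow).
Δρ/ρ₀ = −αΔT + βΔS = 1.40 × 10⁻⁴ + 7.031 × 10⁻⁴ = 8.431 × 10⁻⁴, so Δρ ≈ 0.8642 kg m⁻³.
N² = (g/ρ₀)·Δρ/Δz = g·(Δρ/ρ₀)/Δz = 9.81 × 8.431 × 10⁻⁴ / 83 = 9.9648 × 10⁻⁵ s⁻².
N = √(9.9648 × 10⁻⁵) = 9.9824 × 10⁻³ rad s⁻¹ → T = 2π/N = 629.43 s ≈ 629 s.

629 s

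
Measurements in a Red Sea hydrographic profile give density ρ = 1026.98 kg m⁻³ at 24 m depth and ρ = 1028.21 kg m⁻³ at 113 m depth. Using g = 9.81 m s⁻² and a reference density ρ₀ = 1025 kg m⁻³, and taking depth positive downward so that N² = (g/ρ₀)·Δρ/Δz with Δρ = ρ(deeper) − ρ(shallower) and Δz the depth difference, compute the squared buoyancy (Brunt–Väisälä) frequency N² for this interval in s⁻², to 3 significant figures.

1.32 × 10⁻⁴ s⁻²

Δρ = 1028.21 − 1026.98 = 1.23 kg m⁻³ over Δz = 113 − 24 = 89 m.
N² = (9.81/1025) × (1.23/89) = 1.3227 × 10⁻⁴ s⁻² ≈ 1.32 × 10⁻⁴ s⁻².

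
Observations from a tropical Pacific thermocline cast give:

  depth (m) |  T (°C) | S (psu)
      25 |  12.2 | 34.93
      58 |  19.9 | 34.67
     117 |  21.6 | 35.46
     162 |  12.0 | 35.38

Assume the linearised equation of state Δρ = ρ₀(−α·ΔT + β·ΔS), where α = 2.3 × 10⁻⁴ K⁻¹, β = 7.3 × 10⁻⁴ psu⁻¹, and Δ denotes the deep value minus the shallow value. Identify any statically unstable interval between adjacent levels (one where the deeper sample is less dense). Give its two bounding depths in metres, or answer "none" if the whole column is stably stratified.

Evaluate Δρ/ρ₀ = −αΔT + βΔS across each adjacent pair:
  25–58 m: −αΔT+βΔS = −(2.3 × 10⁻⁴)(+7.7)+(7.3 × 10⁻⁴)(-0.26) = -2.0 × 10⁻³ → UNSTABLE
  58–117 m: −αΔT+βΔS = −(2.3 × 10⁻⁴)(+1.7)+(7.3 × 10⁻⁴)(+0.79) = 1.9 × 10⁻⁴ → stable
  117–162 m: −αΔT+βΔS = −(2.3 × 10⁻⁴)(-9.6)+(7.3 × 10⁻⁴)(-0.08) = 2.1 × 10⁻³ → stable
The 25–58 m interval has Δρ < 0: lighter water underlies denser water.

25–58 m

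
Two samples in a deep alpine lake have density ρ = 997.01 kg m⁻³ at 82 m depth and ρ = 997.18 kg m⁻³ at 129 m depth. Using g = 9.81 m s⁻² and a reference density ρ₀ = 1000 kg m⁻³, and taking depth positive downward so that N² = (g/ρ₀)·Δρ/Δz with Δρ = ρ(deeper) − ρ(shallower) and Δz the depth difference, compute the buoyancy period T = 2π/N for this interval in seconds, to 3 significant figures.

Δρ = 997.18 − 997.01 = 0.17 kg m⁻³ over Δz = 129 − 82 = 47 m.
N² = (9.81/1000) × (0.17/47) = 3.5483 × 10⁻⁵ s⁻².
N = √(3.5483 × 10⁻⁵) = 5.9568 × 10⁻³ rad s⁻¹, so T = 2π/N = 1.0548 × 10³ s ≈ 1.05 × 10³ s.
A positive N² confirms static stability across the interval.

1.05 × 10³ s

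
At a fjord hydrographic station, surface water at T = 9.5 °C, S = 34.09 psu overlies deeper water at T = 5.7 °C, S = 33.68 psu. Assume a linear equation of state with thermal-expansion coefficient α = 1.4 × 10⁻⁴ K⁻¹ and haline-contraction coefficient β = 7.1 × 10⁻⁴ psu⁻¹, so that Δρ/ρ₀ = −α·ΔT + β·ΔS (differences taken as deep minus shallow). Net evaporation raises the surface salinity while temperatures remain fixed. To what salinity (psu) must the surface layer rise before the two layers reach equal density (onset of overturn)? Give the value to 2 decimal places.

Neutral buoyancy requires −α(T_deep − T_surf) + β(S_deep − S_surf′) = 0.
S_surf′ = S_deep − (α/β)·ΔT = 33.68 − (1.4 × 10⁻⁴/7.1 × 10⁻⁴)·(-3.8) = 34.4293 psu.
Increase required: 34.4293 − 34.09 = 0.3393 psu.

34.43 psu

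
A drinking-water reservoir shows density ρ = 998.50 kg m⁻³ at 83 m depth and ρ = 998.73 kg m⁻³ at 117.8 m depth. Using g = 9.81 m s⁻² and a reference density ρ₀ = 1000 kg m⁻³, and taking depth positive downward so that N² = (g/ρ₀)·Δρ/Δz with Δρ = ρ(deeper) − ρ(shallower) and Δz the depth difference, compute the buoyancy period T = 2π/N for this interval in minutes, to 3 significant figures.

Δρ = 998.73 − 998.50 = 0.23 kg m⁻³ over Δz = 117.8 − 83 = 34.8 m.
N² = (9.81/1000) × (0.23/34.8) = 6.4836 × 10⁻⁵ s⁻².
N = √(6.4836 × 10⁻⁵) = 8.0521 × 10⁻³ rad s⁻¹, so T = 2π/N = 780.32 s = 13.005 min ≈ 13.0 min.

13.0 min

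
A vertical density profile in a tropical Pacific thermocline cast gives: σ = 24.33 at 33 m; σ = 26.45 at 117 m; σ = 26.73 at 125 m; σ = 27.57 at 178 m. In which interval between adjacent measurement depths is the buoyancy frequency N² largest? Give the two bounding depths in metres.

117–125 m

Compute the density gradient over each adjacent pair:
  33–117 m: Δρ/Δz = 2.12/84 = 0.025 kg m⁻⁴
  117–125 m: Δρ/Δz = 0.28/8 = 0.035 kg m⁻⁴
  125–178 m: Δρ/Δz = 0.84/53 = 0.016 kg m⁻⁴
The largest gradient is in the 117–125 m interval — the pycnocline.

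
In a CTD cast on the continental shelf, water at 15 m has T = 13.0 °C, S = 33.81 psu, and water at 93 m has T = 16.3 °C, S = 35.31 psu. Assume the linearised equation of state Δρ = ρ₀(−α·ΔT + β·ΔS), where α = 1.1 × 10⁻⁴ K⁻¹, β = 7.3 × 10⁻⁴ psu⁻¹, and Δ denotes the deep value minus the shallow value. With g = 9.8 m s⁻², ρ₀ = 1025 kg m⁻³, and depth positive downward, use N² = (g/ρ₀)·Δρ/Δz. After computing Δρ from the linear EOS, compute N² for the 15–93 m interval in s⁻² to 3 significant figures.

ΔT = +3.3 K, ΔS = +1.50 psu (deep − shallow).
Δρ/ρ₀ = −αΔT + βΔS = -3.63 × 10⁻⁴ + 1.095 × 10⁻³ = 7.32 × 10⁻⁴, so Δρ ≈ 0.7503 kg m⁻³.
N² = (g/ρ₀)·Δρ/Δz = g·(Δρ/ρ₀)/Δz = 9.8 × 7.32 × 10⁻⁴ / 78 = 9.1969 × 10⁻⁵ s⁻² ≈ 9.20 × 10⁻⁵ s⁻².

9.20 × 10⁻⁵ s⁻²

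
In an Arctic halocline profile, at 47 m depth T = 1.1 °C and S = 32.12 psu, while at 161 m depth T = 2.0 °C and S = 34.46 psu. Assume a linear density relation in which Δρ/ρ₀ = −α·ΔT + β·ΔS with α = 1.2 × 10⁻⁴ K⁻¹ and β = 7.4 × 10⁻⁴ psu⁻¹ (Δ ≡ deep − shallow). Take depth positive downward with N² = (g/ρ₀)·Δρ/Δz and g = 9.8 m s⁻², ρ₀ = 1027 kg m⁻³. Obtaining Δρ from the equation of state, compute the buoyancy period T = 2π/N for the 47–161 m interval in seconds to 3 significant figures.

ΔT = +0.9 K, ΔS = +2.34 psu (deep − shallow).
Δρ/ρ₀ = −αΔT + βΔS = -1.08 × 10⁻⁴ + 1.7316 × 10⁻³ = 1.6236 × 10⁻³, so Δρ ≈ 1.667 kg m⁻³.
N² = (g/ρ₀)·Δρ/Δz = g·(Δρ/ρ₀)/Δz = 9.8 × 1.6236 × 10⁻³ / 114 = 1.3957 × 10⁻⁴ s⁻².
N = √(1.3957 × 10⁻⁴) = 0.011814 rad s⁻¹ → T = 2π/N = 531.84 s ≈ 532 s.

532 s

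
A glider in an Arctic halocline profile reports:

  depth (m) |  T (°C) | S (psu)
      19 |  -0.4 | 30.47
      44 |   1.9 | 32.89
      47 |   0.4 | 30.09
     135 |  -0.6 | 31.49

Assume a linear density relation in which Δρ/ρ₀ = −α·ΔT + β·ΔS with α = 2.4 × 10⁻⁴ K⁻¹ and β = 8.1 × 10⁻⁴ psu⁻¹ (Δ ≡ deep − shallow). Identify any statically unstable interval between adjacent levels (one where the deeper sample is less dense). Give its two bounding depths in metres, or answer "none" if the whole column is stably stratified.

44–47 m

Evaluate Δρ/ρ₀ = −αΔT + βΔS across each adjacent pair:
  19–44 m: −αΔT+βΔS = −(2.4 × 10⁻⁴)(+2.3)+(8.1 × 10⁻⁴)(+2.42) = 1.4 × 10⁻³ → stable
  44–47 m: −αΔT+βΔS = −(2.4 × 10⁻⁴)(-1.5)+(8.1 × 10⁻⁴)(-2.80) = -1.9 × 10⁻³ → UNSTABLE
  47–135 m: −αΔT+βΔS = −(2.4 × 10⁻⁴)(-1.0)+(8.1 × 10⁻⁴)(+1.40) = 1.4 × 10⁻³ → stable
The 44–47 m interval has Δρ < 0: lighter water underlies denser water.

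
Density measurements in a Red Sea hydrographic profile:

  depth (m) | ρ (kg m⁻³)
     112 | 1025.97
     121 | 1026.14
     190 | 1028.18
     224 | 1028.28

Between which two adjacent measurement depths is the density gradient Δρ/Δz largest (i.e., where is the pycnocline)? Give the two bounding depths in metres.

Compute the density gradient over each adjacent pair:
  112–121 m: Δρ/Δz = 0.17/9 = 0.019 kg m⁻⁴
  121–190 m: Δρ/Δz = 2.04/69 = 0.030 kg m⁻⁴
  190–224 m: Δρ/Δz = 0.10/34 = 2.9 × 10⁻³ kg m⁻⁴
The largest gradient is in the 121–190 m interval — the pycnocline.

121–190 m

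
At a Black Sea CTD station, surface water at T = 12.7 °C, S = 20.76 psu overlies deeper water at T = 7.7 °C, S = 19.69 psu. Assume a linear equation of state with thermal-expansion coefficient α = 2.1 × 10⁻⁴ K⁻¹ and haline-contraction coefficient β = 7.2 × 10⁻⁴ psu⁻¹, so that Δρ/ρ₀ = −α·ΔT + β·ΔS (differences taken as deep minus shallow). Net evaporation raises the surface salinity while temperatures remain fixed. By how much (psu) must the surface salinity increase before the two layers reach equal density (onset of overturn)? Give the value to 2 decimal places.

0.39 psu

Neutral buoyancy requires −α(T_deep − T_surf) + β(S_deep − S_surf′) = 0.
S_surf′ = S_deep − (α/β)·ΔT = 19.69 − (2.1 × 10⁻⁴/7.2 × 10⁻⁴)·(-5.0) = 21.1483 psu.
Increase required: 21.1483 − 20.76 = 0.3883 psu.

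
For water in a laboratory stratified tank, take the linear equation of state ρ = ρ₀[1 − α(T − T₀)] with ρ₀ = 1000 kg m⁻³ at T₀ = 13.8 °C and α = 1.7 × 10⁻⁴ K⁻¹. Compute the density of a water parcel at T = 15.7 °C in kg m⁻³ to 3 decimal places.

T − T₀ = +1.9 K.
Bracket = 1 − α·(+1.9) = 1 + (-3.23 × 10⁻⁴) = 0.9996770.
ρ = 1000 × 0.9996770 = 999.677 kg m⁻³.

999.677 kg m⁻³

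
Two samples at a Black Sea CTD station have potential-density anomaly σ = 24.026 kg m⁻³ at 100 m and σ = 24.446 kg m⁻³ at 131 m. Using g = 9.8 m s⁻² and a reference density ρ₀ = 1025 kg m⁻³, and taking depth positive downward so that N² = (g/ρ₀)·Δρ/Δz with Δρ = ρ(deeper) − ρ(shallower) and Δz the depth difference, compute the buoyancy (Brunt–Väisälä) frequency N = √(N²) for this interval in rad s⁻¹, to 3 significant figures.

0.0114 rad s⁻¹

Δρ = 1024.446 − 1024.026 = 0.420 kg m⁻³ over Δz = 131 − 100 = 31 m.
N² = (9.8/1025) × (0.420/31) = 1.2954 × 10⁻⁴ s⁻².
N = √(1.2954 × 10⁻⁴) = 0.011382 rad s⁻¹ ≈ 0.0114 rad s⁻¹.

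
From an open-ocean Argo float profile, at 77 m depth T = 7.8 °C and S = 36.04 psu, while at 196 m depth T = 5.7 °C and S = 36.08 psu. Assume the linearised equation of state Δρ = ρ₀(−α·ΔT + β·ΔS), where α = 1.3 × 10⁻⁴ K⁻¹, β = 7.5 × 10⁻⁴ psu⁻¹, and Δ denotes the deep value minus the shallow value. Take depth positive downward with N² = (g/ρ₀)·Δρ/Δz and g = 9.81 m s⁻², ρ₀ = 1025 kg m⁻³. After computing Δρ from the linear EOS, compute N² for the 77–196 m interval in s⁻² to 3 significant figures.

ΔT = -2.1 K, ΔS = +0.04 psu (deep − shallow).
Δρ/ρ₀ = −αΔT + βΔS = 2.73 × 10⁻⁴ + 3.00 × 10⁻⁵ = 3.03 × 10⁻⁴, so Δρ ≈ 0.3106 kg m⁻³.
N² = (g/ρ₀)·Δρ/Δz = g·(Δρ/ρ₀)/Δz = 9.81 × 3.03 × 10⁻⁴ / 119 = 2.4978 × 10⁻⁵ s⁻² ≈ 2.50 × 10⁻⁵ s⁻².

2.50 × 10⁻⁵ s⁻²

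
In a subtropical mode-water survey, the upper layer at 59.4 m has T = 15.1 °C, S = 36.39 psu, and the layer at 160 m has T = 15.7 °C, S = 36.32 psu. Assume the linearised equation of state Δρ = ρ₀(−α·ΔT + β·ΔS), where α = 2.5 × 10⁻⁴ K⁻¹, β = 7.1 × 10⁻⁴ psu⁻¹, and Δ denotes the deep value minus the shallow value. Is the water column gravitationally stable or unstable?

ΔT = 15.7 − 15.1 = +0.6 K and ΔS = 36.32 − 36.39 = -0.07 psu (deep − shallow).
−αΔT = -1.50 × 10⁻⁴; βΔS = -4.97 × 10⁻⁵; sum Δρ/ρ₀ = -1.997 × 10⁻⁴.
Δρ/ρ₀ < 0, so Δρ < 0: deeper water is lighter → statically unstable; the column would overturn.

unstable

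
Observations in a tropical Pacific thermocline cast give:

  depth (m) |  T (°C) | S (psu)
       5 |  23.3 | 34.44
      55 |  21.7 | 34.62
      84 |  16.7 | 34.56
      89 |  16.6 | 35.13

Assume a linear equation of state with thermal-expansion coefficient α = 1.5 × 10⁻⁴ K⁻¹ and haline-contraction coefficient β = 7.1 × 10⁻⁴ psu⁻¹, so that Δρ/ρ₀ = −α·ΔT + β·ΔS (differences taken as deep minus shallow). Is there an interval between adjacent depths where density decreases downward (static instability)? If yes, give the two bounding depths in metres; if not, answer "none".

Evaluate Δρ/ρ₀ = −αΔT + βΔS across each adjacent pair:
  5–55 m: −αΔT+βΔS = −(1.5 × 10⁻⁴)(-1.6)+(7.1 × 10⁻⁴)(+0.18) = 3.7 × 10⁻⁴ → stable
  55–84 m: −αΔT+βΔS = −(1.5 × 10⁻⁴)(-5.0)+(7.1 × 10⁻⁴)(-0.06) = 7.1 × 10⁻⁴ → stable
  84–89 m: −αΔT+βΔS = −(1.5 × 10⁻⁴)(-0.1)+(7.1 × 10⁻⁴)(+0.57) = 4.2 × 10⁻⁴ → stable
Every interval has Δρ > 0: the column is stably stratified throughout.

none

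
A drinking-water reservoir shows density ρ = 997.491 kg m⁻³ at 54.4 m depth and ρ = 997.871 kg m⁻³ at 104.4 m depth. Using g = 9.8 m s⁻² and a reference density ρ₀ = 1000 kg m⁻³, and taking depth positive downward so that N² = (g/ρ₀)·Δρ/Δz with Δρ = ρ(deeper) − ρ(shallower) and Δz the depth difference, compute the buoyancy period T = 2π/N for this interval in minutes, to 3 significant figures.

Δρ = 997.871 − 997.491 = 0.380 kg m⁻³ over Δz = 104.4 − 54.4 = 50 m.
N² = (9.8/1000) × (0.380/50) = 7.4480 × 10⁻⁵ s⁻².
N = √(7.4480 × 10⁻⁵) = 8.6302 × 10⁻³ rad s⁻¹, so T = 2π/N = 728.05 s = 12.134 min ≈ 12.1 min.

12.1 min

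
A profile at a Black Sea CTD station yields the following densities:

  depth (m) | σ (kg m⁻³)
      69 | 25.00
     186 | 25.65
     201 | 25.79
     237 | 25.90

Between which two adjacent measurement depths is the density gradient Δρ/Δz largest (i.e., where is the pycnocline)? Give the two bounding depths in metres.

186–201 m

Compute the density gradient over each adjacent pair:
  69–186 m: Δρ/Δz = 0.65/117 = 5.6 × 10⁻³ kg m⁻⁴
  186–201 m: Δρ/Δz = 0.14/15 = 9.3 × 10⁻³ kg m⁻⁴
  201–237 m: Δρ/Δz = 0.11/36 = 3.1 × 10⁻³ kg m⁻⁴
The largest gradient is in the 186–201 m interval — the pycnocline.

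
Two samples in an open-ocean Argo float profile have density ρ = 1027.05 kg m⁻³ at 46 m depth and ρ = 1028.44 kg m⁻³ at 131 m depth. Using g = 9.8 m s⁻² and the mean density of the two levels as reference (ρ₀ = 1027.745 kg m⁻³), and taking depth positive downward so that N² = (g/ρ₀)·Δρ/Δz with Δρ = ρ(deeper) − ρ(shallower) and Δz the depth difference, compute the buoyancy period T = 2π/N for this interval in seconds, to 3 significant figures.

503 s

Δρ = 1028.44 − 1027.05 = 1.39 kg m⁻³ over Δz = 131 − 46 = 85 m.
N² = (9.8/1027.745) × (1.39/85) = 1.5593 × 10⁻⁴ s⁻².
N = √(1.5593 × 10⁻⁴) = 0.012487 rad s⁻¹, so T = 2π/N = 503.18 s ≈ 503 s.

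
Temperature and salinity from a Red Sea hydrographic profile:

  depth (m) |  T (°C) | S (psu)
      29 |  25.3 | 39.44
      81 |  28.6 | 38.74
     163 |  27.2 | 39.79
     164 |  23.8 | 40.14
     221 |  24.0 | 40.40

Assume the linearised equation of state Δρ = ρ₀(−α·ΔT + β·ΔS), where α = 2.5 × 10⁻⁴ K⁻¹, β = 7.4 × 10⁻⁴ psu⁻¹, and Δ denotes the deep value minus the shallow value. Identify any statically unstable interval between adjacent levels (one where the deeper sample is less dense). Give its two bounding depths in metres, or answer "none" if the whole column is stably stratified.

29–81 m

Evaluate Δρ/ρ₀ = −αΔT + βΔS across each adjacent pair:
  29–81 m: −αΔT+βΔS = −(2.5 × 10⁻⁴)(+3.3)+(7.4 × 10⁻⁴)(-0.70) = -1.3 × 10⁻³ → UNSTABLE
  81–163 m: −αΔT+βΔS = −(2.5 × 10⁻⁴)(-1.4)+(7.4 × 10⁻⁴)(+1.05) = 1.1 × 10⁻³ → stable
  163–164 m: −αΔT+βΔS = −(2.5 × 10⁻⁴)(-3.4)+(7.4 × 10⁻⁴)(+0.35) = 1.1 × 10⁻³ → stable
  164–221 m: −αΔT+βΔS = −(2.5 × 10⁻⁴)(+0.2)+(7.4 × 10⁻⁴)(+0.26) = 1.4 × 10⁻⁴ → stable
The 29–81 m interval has Δρ < 0: lighter water underlies denser water.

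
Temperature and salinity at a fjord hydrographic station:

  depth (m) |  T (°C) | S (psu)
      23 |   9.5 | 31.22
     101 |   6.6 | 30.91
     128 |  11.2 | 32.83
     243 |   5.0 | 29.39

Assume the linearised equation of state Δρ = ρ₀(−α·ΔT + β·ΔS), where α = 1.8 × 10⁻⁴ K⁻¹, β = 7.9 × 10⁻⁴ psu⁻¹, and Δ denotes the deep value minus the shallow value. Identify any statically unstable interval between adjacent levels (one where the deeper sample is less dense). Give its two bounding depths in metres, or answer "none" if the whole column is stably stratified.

Evaluate Δρ/ρ₀ = −αΔT + βΔS across each adjacent pair:
  23–101 m: −αΔT+βΔS = −(1.8 × 10⁻⁴)(-2.9)+(7.9 × 10⁻⁴)(-0.31) = 2.8 × 10⁻⁴ → stable
  101–128 m: −αΔT+βΔS = −(1.8 × 10⁻⁴)(+4.6)+(7.9 × 10⁻⁴)(+1.92) = 6.9 × 10⁻⁴ → stable
  128–243 m: −αΔT+βΔS = −(1.8 × 10⁻⁴)(-6.2)+(7.9 × 10⁻⁴)(-3.44) = -1.6 × 10⁻³ → UNSTABLE
The 128–243 m interval has Δρ < 0: lighter water underlies denser water.

128–243 m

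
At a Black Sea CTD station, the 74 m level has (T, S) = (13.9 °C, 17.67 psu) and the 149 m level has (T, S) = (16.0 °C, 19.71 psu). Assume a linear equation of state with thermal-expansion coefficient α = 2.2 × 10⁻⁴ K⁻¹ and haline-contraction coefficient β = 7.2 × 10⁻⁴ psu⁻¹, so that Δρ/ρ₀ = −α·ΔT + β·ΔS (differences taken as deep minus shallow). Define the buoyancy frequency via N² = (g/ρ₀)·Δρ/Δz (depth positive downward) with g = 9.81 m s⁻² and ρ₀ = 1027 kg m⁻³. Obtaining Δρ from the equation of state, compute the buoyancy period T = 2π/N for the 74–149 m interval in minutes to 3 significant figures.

9.13 min

ΔT = +2.1 K, ΔS = +2.04 psu (deep − shallow).
Δρ/ρ₀ = −αΔT + βΔS = -4.62 × 10⁻⁴ + 1.4688 × 10⁻³ = 1.0068 × 10⁻³, so Δρ ≈ 1.034 kg m⁻³.
N² = (g/ρ₀)·Δρ/Δz = g·(Δρ/ρ₀)/Δz = 9.81 × 1.0068 × 10⁻³ / 75 = 1.3169 × 10⁻⁴ s⁻².
N = √(1.3169 × 10⁻⁴) = 0.011476 rad s⁻¹ → T = 2π/N = 547.51 s = 9.1252 min ≈ 9.13 min.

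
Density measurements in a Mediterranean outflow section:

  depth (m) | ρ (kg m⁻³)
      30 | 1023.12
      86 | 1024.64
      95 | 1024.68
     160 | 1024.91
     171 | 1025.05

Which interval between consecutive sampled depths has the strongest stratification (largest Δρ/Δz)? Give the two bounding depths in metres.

Compute the density gradient over each adjacent pair:
  30–86 m: Δρ/Δz = 1.52/56 = 0.027 kg m⁻⁴
  86–95 m: Δρ/Δz = 0.04/9 = 4.4 × 10⁻³ kg m⁻⁴
  95–160 m: Δρ/Δz = 0.23/65 = 3.5 × 10⁻³ kg m⁻⁴
  160–171 m: Δρ/Δz = 0.14/11 = 0.013 kg m⁻⁴
The largest gradient is in the 30–86 m interval — the pycnocline.

30–86 m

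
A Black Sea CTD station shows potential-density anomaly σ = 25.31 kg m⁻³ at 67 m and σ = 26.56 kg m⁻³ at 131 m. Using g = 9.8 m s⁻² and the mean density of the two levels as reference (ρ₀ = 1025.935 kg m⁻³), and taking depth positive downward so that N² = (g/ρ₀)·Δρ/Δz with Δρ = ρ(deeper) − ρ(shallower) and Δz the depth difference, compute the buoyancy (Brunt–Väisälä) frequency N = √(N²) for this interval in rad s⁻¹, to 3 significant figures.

0.0137 rad s⁻¹

Δρ = 1026.56 − 1025.31 = 1.25 kg m⁻³ over Δz = 131 − 67 = 64 m.
N² = (9.8/1025.935) × (1.25/64) = 1.8657 × 10⁻⁴ s⁻².
N = √(1.8657 × 10⁻⁴) = 0.013659 rad s⁻¹ ≈ 0.0137 rad s⁻¹.
N² > 0, so the interval is statically stable.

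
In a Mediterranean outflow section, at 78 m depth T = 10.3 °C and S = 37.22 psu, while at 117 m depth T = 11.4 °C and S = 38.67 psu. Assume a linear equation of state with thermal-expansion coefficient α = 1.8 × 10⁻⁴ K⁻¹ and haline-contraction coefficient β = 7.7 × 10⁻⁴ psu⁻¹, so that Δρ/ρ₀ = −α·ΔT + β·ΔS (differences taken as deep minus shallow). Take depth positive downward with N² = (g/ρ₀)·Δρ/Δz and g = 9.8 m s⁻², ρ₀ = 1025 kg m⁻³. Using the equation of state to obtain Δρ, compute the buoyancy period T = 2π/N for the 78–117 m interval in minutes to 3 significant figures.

ΔT = +1.1 K, ΔS = +1.45 psu (deep − shallow).
Δρ/ρ₀ = −αΔT + βΔS = -1.98 × 10⁻⁴ + 1.1165 × 10⁻³ = 9.185 × 10⁻⁴, so Δρ ≈ 0.9415 kg m⁻³.
N² = (g/ρ₀)·Δρ/Δz = g·(Δρ/ρ₀)/Δz = 9.8 × 9.185 × 10⁻⁴ / 39 = 2.3080 × 10⁻⁴ s⁻².
N = √(2.3080 × 10⁻⁴) = 0.015192 rad s⁻¹ → T = 2π/N = 413.59 s = 6.8932 min ≈ 6.89 min.

6.89 min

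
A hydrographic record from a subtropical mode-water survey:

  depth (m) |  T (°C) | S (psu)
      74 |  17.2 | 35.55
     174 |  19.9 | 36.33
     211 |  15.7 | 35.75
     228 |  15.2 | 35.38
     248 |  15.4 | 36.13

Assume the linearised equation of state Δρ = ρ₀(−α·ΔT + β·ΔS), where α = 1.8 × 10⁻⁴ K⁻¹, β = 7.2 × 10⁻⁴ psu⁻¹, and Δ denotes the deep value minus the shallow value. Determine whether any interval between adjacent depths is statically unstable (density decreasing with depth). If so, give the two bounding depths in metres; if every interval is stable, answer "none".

Evaluate Δρ/ρ₀ = −αΔT + βΔS across each adjacent pair:
  74–174 m: −αΔT+βΔS = −(1.8 × 10⁻⁴)(+2.7)+(7.2 × 10⁻⁴)(+0.78) = 7.6 × 10⁻⁵ → stable
  174–211 m: −αΔT+βΔS = −(1.8 × 10⁻⁴)(-4.2)+(7.2 × 10⁻⁴)(-0.58) = 3.4 × 10⁻⁴ → stable
  211–228 m: −αΔT+βΔS = −(1.8 × 10⁻⁴)(-0.5)+(7.2 × 10⁻⁴)(-0.37) = -1.8 × 10⁻⁴ → UNSTABLE
  228–248 m: −αΔT+βΔS = −(1.8 × 10⁻⁴)(+0.2)+(7.2 × 10⁻⁴)(+0.75) = 5.0 × 10⁻⁴ → stable
The 211–228 m interval has Δρ < 0: lighter water underlies denser water.

211–228 m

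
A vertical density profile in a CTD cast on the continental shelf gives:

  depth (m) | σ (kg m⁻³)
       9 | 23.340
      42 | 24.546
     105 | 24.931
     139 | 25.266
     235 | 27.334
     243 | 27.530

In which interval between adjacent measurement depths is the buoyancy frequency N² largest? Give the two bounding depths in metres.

Compute the density gradient over each adjacent pair:
  9–42 m: Δρ/Δz = 1.206/33 = 0.037 kg m⁻⁴
  42–105 m: Δρ/Δz = 0.385/63 = 6.1 × 10⁻³ kg m⁻⁴
  105–139 m: Δρ/Δz = 0.335/34 = 9.9 × 10⁻³ kg m⁻⁴
  139–235 m: Δρ/Δz = 2.068/96 = 0.022 kg m⁻⁴
  235–243 m: Δρ/Δz = 0.196/8 = 0.025 kg m⁻⁴
The largest gradient is in the 9–42 m interval — the pycnocline.

9–42 m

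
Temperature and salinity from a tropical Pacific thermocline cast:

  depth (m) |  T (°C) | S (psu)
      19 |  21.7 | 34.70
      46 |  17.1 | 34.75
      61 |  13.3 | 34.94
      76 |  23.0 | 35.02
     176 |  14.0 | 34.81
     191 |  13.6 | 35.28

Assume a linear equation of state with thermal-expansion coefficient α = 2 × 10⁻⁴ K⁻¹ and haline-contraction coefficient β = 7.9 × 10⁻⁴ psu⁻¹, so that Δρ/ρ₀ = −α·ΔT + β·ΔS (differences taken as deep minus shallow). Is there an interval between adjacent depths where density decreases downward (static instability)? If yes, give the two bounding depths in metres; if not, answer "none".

Evaluate Δρ/ρ₀ = −αΔT + βΔS across each adjacent pair:
  19–46 m: −αΔT+βΔS = −(2 × 10⁻⁴)(-4.6)+(7.9 × 10⁻⁴)(+0.05) = 9.6 × 10⁻⁴ → stable
  46–61 m: −αΔT+βΔS = −(2 × 10⁻⁴)(-3.8)+(7.9 × 10⁻⁴)(+0.19) = 9.1 × 10⁻⁴ → stable
  61–76 m: −αΔT+βΔS = −(2 × 10⁻⁴)(+9.7)+(7.9 × 10⁻⁴)(+0.08) = -1.9 × 10⁻³ → UNSTABLE
  76–176 m: −αΔT+βΔS = −(2 × 10⁻⁴)(-9.0)+(7.9 × 10⁻⁴)(-0.21) = 1.6 × 10⁻³ → stable
  176–191 m: −αΔT+βΔS = −(2 × 10⁻⁴)(-0.4)+(7.9 × 10⁻⁴)(+0.47) = 4.5 × 10⁻⁴ → stable
The 61–76 m interval has Δρ < 0: lighter water underlies denser water.

61–76 m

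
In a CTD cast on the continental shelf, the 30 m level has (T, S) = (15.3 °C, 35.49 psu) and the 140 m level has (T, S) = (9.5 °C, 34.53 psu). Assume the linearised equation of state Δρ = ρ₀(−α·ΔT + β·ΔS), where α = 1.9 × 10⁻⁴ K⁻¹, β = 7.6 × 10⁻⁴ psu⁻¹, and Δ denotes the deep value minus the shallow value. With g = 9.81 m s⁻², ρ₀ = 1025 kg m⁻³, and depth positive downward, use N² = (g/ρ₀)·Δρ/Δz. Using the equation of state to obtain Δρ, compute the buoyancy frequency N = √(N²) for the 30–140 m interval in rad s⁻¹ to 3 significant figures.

ΔT = -5.8 K, ΔS = -0.96 psu (deep − shallow).
Δρ/ρ₀ = −αΔT + βΔS = 1.102 × 10⁻³ − 7.296 × 10⁻⁴ = 3.724 × 10⁻⁴, so Δρ ≈ 0.3817 kg m⁻³.
N² = (g/ρ₀)·Δρ/Δz = g·(Δρ/ρ₀)/Δz = 9.81 × 3.724 × 10⁻⁴ / 110 = 3.3211 × 10⁻⁵ s⁻².
N = √(3.3211 × 10⁻⁵) = 5.7629 × 10⁻³ rad s⁻¹ ≈ 5.76 × 10⁻³ rad s⁻¹.

5.76 × 10⁻³ rad s⁻¹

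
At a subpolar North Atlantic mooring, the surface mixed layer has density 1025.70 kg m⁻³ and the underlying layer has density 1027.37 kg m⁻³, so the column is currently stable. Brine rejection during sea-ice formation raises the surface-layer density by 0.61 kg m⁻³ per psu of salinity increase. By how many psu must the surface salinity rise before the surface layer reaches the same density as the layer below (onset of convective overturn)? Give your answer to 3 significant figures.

Density deficit of the surface layer: 1027.37 − 1025.70 = 1.67 kg m⁻³.
Required change = 1.67 / 0.61 = 2.74 psu.

2.74 psu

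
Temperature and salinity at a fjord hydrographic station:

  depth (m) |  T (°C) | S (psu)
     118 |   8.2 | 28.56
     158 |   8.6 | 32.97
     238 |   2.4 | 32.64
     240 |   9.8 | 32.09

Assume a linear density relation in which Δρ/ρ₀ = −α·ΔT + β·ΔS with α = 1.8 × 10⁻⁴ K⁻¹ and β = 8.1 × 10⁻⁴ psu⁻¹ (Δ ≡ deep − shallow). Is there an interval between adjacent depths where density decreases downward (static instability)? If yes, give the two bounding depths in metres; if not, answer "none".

238–240 m

Evaluate Δρ/ρ₀ = −αΔT + βΔS across each adjacent pair:
  118–158 m: −αΔT+βΔS = −(1.8 × 10⁻⁴)(+0.4)+(8.1 × 10⁻⁴)(+4.41) = 3.5 × 10⁻³ → stable
  158–238 m: −αΔT+βΔS = −(1.8 × 10⁻⁴)(-6.2)+(8.1 × 10⁻⁴)(-0.33) = 8.5 × 10⁻⁴ → stable
  238–240 m: −αΔT+βΔS = −(1.8 × 10⁻⁴)(+7.4)+(8.1 × 10⁻⁴)(-0.55) = -1.8 × 10⁻³ → UNSTABLE
The 238–240 m interval has Δρ < 0: lighter water underlies denser water.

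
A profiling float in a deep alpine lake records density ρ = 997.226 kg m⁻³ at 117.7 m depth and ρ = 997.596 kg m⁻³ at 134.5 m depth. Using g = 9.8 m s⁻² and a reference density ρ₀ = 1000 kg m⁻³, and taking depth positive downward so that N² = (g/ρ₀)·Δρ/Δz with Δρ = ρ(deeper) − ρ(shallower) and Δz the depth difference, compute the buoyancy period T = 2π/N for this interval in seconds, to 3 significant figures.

428 s

Δρ = 997.596 − 997.226 = 0.370 kg m⁻³ over Δz = 134.5 − 117.7 = 16.8 m.
N² = (9.8/1000) × (0.370/16.8) = 2.1583 × 10⁻⁴ s⁻².
N = √(2.1583 × 10⁻⁴) = 0.014691 rad s⁻¹, so T = 2π/N = 427.69 s ≈ 428 s.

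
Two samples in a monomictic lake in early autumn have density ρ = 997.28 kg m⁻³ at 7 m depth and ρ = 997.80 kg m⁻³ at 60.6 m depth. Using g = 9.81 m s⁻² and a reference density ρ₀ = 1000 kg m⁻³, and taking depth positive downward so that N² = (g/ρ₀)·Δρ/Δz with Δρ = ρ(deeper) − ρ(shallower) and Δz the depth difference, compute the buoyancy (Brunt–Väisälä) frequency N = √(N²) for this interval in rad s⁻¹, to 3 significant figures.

Δρ = 997.80 − 997.28 = 0.52 kg m⁻³ over Δz = 60.6 − 7 = 53.6 m.
N² = (9.81/1000) × (0.52/53.6) = 9.5172 × 10⁻⁵ s⁻².
N = √(9.5172 × 10⁻⁵) = 9.7556 × 10⁻³ rad s⁻¹ ≈ 9.76 × 10⁻³ rad s⁻¹.

9.76 × 10⁻³ rad s⁻¹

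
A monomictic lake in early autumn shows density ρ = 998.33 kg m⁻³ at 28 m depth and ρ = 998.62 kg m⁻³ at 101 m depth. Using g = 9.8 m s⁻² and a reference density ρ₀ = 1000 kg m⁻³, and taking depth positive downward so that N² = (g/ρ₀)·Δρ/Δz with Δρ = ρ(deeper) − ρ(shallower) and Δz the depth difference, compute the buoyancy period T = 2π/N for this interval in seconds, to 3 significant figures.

Δρ = 998.62 − 998.33 = 0.29 kg m⁻³ over Δz = 101 − 28 = 73 m.
N² = (9.8/1000) × (0.29/73) = 3.8932 × 10⁻⁵ s⁻².
N = √(3.8932 × 10⁻⁵) = 6.2396 × 10⁻³ rad s⁻¹, so T = 2π/N = 1.0070 × 10³ s ≈ 1.01 × 10³ s.

1.01 × 10³ s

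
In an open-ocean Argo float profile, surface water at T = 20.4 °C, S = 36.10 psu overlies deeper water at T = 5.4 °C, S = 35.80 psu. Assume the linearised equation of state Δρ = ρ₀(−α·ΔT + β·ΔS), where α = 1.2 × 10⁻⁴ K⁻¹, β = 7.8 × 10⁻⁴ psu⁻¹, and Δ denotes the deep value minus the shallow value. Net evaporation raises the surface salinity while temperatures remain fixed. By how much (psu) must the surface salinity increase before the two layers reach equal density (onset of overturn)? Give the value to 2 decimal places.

2.01 psu

Neutral buoyancy requires −α(T_deep − T_surf) + β(S_deep − S_surf′) = 0.
S_surf′ = S_deep − (α/β)·ΔT = 35.80 − (1.2 × 10⁻⁴/7.8 × 10⁻⁴)·(-15.0) = 38.1077 psu.
Increase required: 38.1077 − 36.10 = 2.0077 psu.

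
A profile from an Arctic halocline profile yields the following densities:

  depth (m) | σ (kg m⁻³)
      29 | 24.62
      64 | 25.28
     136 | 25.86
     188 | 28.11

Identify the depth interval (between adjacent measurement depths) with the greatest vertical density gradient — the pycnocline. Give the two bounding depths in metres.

Compute the density gradient over each adjacent pair:
  29–64 m: Δρ/Δz = 0.66/35 = 0.019 kg m⁻⁴
  64–136 m: Δρ/Δz = 0.58/72 = 8.1 × 10⁻³ kg m⁻⁴
  136–188 m: Δρ/Δz = 2.25/52 = 0.043 kg m⁻⁴
The largest gradient is in the 136–188 m interval — the pycnocline.

136–188 m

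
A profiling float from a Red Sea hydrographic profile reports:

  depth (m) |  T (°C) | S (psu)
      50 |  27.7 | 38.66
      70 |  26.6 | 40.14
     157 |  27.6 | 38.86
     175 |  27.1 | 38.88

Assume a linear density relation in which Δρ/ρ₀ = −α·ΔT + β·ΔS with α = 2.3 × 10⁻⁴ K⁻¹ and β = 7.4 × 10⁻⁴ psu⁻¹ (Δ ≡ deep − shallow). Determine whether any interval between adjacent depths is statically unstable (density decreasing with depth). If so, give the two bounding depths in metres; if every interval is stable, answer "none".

Evaluate Δρ/ρ₀ = −αΔT + βΔS across each adjacent pair:
  50–70 m: −αΔT+βΔS = −(2.3 × 10⁻⁴)(-1.1)+(7.4 × 10⁻⁴)(+1.48) = 1.3 × 10⁻³ → stable
  70–157 m: −αΔT+βΔS = −(2.3 × 10⁻⁴)(+1.0)+(7.4 × 10⁻⁴)(-1.28) = -1.2 × 10⁻³ → UNSTABLE
  157–175 m: −αΔT+βΔS = −(2.3 × 10⁻⁴)(-0.5)+(7.4 × 10⁻⁴)(+0.02) = 1.3 × 10⁻⁴ → stable
The 70–157 m interval has Δρ < 0: lighter water underlies denser water.

70–157 m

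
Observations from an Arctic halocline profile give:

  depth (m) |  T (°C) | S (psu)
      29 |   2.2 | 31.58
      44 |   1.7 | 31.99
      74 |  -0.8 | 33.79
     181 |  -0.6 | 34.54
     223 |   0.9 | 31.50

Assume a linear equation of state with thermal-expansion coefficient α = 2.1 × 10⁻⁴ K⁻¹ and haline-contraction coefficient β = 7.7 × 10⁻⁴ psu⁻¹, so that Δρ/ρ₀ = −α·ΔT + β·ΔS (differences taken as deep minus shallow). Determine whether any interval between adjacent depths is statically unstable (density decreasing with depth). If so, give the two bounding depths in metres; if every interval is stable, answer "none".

181–223 m

Evaluate Δρ/ρ₀ = −αΔT + βΔS across each adjacent pair:
  29–44 m: −αΔT+βΔS = −(2.1 × 10⁻⁴)(-0.5)+(7.7 × 10⁻⁴)(+0.41) = 4.2 × 10⁻⁴ → stable
  44–74 m: −αΔT+βΔS = −(2.1 × 10⁻⁴)(-2.5)+(7.7 × 10⁻⁴)(+1.80) = 1.9 × 10⁻³ → stable
  74–181 m: −αΔT+βΔS = −(2.1 × 10⁻⁴)(+0.2)+(7.7 × 10⁻⁴)(+0.75) = 5.4 × 10⁻⁴ → stable
  181–223 m: −αΔT+βΔS = −(2.1 × 10⁻⁴)(+1.5)+(7.7 × 10⁻⁴)(-3.04) = -2.7 × 10⁻³ → UNSTABLE
The 181–223 m interval has Δρ < 0: lighter water underlies denser water.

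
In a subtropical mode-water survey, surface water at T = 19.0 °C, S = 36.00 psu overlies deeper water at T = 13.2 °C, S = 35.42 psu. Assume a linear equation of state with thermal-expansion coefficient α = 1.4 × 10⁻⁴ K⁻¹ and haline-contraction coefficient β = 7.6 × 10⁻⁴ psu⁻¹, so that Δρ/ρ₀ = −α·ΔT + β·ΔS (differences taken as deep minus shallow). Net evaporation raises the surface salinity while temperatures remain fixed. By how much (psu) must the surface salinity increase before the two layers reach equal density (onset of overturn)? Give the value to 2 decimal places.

0.49 psu

Neutral buoyancy requires −α(T_deep − T_surf) + β(S_deep − S_surf′) = 0.
S_surf′ = S_deep − (α/β)·ΔT = 35.42 − (1.4 × 10⁻⁴/7.6 × 10⁻⁴)·(-5.8) = 36.4884 psu.
Increase required: 36.4884 − 36.00 = 0.4884 psu.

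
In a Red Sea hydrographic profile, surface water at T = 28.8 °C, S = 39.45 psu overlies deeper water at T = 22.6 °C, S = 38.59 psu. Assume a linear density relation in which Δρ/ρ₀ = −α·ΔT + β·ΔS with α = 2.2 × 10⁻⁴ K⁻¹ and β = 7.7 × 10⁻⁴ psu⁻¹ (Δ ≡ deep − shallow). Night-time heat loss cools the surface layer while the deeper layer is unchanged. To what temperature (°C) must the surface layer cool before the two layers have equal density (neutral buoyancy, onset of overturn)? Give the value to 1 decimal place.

25.6 °C

Neutral buoyancy requires Δρ = 0, i.e. −α(T_deep − T_surf′) + β(S_deep − S_surf) = 0.
T_surf′ = T_deep − (β/α)·ΔS = 22.6 − (7.7 × 10⁻⁴/2.2 × 10⁻⁴)·(-0.86) = 25.610 °C.
Cooling required: 28.8 − (25.610) = 3.190 °C.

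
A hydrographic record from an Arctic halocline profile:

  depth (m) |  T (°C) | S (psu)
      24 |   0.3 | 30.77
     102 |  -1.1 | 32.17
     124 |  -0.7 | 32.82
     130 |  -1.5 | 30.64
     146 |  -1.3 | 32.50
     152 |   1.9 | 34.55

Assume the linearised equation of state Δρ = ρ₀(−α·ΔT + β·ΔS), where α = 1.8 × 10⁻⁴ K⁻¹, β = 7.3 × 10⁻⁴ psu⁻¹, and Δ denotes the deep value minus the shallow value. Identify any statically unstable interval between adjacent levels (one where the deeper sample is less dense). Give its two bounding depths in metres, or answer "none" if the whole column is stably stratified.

124–130 m

Evaluate Δρ/ρ₀ = −αΔT + βΔS across each adjacent pair:
  24–102 m: −αΔT+βΔS = −(1.8 × 10⁻⁴)(-1.4)+(7.3 × 10⁻⁴)(+1.40) = 1.3 × 10⁻³ → stable
  102–124 m: −αΔT+βΔS = −(1.8 × 10⁻⁴)(+0.4)+(7.3 × 10⁻⁴)(+0.65) = 4.0 × 10⁻⁴ → stable
  124–130 m: −αΔT+βΔS = −(1.8 × 10⁻⁴)(-0.8)+(7.3 × 10⁻⁴)(-2.18) = -1.4 × 10⁻³ → UNSTABLE
  130–146 m: −αΔT+βΔS = −(1.8 × 10⁻⁴)(+0.2)+(7.3 × 10⁻⁴)(+1.86) = 1.3 × 10⁻³ → stable
  146–152 m: −αΔT+βΔS = −(1.8 × 10⁻⁴)(+3.2)+(7.3 × 10⁻⁴)(+2.05) = 9.2 × 10⁻⁴ → stable
The 124–130 m interval has Δρ < 0: lighter water underlies denser water.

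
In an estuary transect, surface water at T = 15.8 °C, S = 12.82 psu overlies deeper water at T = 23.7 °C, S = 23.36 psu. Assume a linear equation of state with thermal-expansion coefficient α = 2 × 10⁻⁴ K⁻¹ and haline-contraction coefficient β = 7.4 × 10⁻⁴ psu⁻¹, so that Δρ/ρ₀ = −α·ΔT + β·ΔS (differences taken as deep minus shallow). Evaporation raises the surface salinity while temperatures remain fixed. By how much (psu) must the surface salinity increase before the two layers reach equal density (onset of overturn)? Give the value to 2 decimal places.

8.40 psu

Neutral buoyancy requires −α(T_deep − T_surf) + β(S_deep − S_surf′) = 0.
S_surf′ = S_deep − (α/β)·ΔT = 23.36 − (2 × 10⁻⁴/7.4 × 10⁻⁴)·(+7.9) = 21.2249 psu.
Increase required: 21.2249 − 12.82 = 8.4049 psu.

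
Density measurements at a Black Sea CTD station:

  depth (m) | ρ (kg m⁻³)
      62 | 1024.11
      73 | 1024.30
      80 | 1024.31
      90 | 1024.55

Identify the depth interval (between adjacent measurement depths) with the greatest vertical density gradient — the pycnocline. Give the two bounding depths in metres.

80–90 m

Compute the density gradient over each adjacent pair:
  62–73 m: Δρ/Δz = 0.19/11 = 0.017 kg m⁻⁴
  73–80 m: Δρ/Δz = 0.01/7 = 1.4 × 10⁻³ kg m⁻⁴
  80–90 m: Δρ/Δz = 0.24/10 = 0.024 kg m⁻⁴
The largest gradient is in the 80–90 m interval — the pycnocline.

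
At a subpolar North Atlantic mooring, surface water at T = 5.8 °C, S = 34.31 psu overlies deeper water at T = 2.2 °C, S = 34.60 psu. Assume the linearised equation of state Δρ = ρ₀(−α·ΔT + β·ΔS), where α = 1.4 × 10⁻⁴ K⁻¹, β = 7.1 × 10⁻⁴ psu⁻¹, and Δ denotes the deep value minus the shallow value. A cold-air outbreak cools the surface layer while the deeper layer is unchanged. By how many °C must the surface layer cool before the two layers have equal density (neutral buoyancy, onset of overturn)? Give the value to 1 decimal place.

Neutral buoyancy requires Δρ = 0, i.e. −α(T_deep − T_surf′) + β(S_deep − S_surf) = 0.
T_surf′ = T_deep − (β/α)·ΔS = 2.2 − (7.1 × 10⁻⁴/1.4 × 10⁻⁴)·(+0.29) = 0.729 °C.
Cooling required: 5.8 − (0.729) = 5.071 °C.

5.1 °C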